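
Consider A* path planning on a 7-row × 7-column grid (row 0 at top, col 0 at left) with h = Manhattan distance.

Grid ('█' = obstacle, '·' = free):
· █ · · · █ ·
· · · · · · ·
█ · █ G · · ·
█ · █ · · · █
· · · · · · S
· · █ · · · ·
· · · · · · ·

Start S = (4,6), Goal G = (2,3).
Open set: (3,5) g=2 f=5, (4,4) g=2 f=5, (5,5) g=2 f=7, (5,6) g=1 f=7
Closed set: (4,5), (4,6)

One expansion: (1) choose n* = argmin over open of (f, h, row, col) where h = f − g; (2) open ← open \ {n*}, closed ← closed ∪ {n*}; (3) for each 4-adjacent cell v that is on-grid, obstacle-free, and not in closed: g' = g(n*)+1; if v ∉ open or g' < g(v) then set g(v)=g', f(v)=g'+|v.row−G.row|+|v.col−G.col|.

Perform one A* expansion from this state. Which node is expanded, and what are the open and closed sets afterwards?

step 1: expand (3,5) (f=5, h=3) → closed; open now [(2,5) g=3 f=5, (3,4) g=3 f=5, (4,4) g=2 f=5, (5,5) g=2 f=7, (5,6) g=1 f=7]

expanded=(3,5); open=[(2,5) g=3 f=5, (3,4) g=3 f=5, (4,4) g=2 f=5, (5,5) g=2 f=7, (5,6) g=1 f=7]; closed=[(3,5), (4,5), (4,6)]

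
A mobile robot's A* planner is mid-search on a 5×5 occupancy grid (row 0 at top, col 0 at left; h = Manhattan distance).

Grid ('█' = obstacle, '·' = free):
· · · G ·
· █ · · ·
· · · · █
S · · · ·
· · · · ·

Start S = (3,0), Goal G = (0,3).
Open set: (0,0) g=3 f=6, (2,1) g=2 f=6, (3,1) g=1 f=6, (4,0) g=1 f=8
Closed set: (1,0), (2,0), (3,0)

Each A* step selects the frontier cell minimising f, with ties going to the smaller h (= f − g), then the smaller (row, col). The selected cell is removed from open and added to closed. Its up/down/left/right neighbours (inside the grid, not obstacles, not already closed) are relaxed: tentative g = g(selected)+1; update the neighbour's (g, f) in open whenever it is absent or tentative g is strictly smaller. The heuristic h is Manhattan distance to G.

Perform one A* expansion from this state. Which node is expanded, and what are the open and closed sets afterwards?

expanded=(0,0); open=[(0,1) g=4 f=6, (2,1) g=2 f=6, (3,1) g=1 f=6, (4,0) g=1 f=8]; closed=[(0,0), (1,0), (2,0), (3,0)]

step 1: expand (0,0) (f=6, h=3) → closed; open now [(0,1) g=4 f=6, (2,1) g=2 f=6, (3,1) g=1 f=6, (4,0) g=1 f=8]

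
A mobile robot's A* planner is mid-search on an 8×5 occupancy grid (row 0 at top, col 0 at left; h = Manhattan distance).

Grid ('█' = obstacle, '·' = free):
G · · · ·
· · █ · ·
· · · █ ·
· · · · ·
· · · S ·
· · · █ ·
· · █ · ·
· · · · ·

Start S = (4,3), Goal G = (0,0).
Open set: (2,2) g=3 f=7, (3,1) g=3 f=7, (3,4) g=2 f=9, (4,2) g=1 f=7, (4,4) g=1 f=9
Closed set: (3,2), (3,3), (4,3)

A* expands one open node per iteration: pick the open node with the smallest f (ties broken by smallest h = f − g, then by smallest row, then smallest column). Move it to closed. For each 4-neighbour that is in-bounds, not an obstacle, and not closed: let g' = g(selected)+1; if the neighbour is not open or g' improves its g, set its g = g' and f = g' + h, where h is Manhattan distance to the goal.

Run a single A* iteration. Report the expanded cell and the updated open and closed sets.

step 1: expand (2,2) (f=7, h=4) → closed; open now [(2,1) g=4 f=7, (3,1) g=3 f=7, (3,4) g=2 f=9, (4,2) g=1 f=7, (4,4) g=1 f=9]

expanded=(2,2); open=[(2,1) g=4 f=7, (3,1) g=3 f=7, (3,4) g=2 f=9, (4,2) g=1 f=7, (4,4) g=1 f=9]; closed=[(2,2), (3,2), (3,3), (4,3)]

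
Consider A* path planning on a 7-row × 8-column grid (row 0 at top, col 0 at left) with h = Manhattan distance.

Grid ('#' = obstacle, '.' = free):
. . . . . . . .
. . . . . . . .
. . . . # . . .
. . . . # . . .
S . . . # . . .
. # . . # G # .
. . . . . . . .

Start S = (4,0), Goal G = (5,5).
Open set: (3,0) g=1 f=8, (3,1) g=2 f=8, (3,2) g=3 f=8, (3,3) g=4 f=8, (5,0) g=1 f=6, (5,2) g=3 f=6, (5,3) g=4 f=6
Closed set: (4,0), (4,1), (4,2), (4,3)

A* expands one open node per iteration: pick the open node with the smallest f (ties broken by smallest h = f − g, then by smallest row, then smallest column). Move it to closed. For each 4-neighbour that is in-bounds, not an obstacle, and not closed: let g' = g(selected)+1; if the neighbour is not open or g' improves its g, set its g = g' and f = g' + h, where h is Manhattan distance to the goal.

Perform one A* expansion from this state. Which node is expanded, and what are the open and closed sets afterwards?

expanded=(5,3); open=[(3,0) g=1 f=8, (3,1) g=2 f=8, (3,2) g=3 f=8, (3,3) g=4 f=8, (5,0) g=1 f=6, (5,2) g=3 f=6, (6,3) g=5 f=8]; closed=[(4,0), (4,1), (4,2), (4,3), (5,3)]

step 1: expand (5,3) (f=6, h=2) → closed; open now [(3,0) g=1 f=8, (3,1) g=2 f=8, (3,2) g=3 f=8, (3,3) g=4 f=8, (5,0) g=1 f=6, (5,2) g=3 f=6, (6,3) g=5 f=8]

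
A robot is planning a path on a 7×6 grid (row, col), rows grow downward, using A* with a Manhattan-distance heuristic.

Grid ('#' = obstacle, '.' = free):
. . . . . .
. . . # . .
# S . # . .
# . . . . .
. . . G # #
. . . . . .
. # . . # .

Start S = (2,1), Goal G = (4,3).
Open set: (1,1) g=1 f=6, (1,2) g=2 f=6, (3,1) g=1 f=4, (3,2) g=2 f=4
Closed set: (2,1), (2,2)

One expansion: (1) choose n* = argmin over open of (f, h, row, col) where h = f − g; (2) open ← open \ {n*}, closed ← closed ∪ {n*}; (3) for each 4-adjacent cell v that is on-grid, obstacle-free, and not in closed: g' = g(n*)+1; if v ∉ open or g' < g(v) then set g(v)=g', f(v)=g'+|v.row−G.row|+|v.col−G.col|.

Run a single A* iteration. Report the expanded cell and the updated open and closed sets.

step 1: expand (3,2) (f=4, h=2) → closed; open now [(1,1) g=1 f=6, (1,2) g=2 f=6, (3,1) g=1 f=4, (3,3) g=3 f=4, (4,2) g=3 f=4]

expanded=(3,2); open=[(1,1) g=1 f=6, (1,2) g=2 f=6, (3,1) g=1 f=4, (3,3) g=3 f=4, (4,2) g=3 f=4]; closed=[(2,1), (2,2), (3,2)]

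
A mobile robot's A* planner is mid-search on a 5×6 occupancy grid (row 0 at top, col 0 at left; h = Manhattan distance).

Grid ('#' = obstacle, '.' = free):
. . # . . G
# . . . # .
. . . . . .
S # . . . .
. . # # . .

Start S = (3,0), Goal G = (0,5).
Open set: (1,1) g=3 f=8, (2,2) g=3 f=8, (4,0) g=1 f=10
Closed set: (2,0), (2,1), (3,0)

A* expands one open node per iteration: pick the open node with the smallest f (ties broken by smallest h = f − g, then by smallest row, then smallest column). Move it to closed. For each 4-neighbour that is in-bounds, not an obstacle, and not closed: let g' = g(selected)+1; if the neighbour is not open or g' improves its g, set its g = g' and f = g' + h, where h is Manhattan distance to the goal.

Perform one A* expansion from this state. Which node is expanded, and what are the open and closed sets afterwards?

step 1: expand (1,1) (f=8, h=5) → closed; open now [(0,1) g=4 f=8, (1,2) g=4 f=8, (2,2) g=3 f=8, (4,0) g=1 f=10]

expanded=(1,1); open=[(0,1) g=4 f=8, (1,2) g=4 f=8, (2,2) g=3 f=8, (4,0) g=1 f=10]; closed=[(1,1), (2,0), (2,1), (3,0)]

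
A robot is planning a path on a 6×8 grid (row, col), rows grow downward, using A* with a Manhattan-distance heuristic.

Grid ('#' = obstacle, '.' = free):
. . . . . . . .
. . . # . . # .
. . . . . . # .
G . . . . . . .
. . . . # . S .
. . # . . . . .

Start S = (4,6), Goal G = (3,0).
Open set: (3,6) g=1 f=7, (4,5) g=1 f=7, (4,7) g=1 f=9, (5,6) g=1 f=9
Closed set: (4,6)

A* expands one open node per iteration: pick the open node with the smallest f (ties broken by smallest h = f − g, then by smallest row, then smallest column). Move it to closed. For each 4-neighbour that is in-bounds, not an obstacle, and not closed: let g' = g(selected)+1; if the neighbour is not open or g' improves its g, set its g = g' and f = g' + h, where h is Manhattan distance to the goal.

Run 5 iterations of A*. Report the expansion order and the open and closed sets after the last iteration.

order=[(3,6) → (3,5) → (3,4) → (3,3) → (3,2)]; open=[(2,2) g=6 f=9, (2,3) g=5 f=9, (2,4) g=4 f=9, (2,5) g=3 f=9, (3,1) g=6 f=7, (3,7) g=2 f=9, (4,2) g=6 f=9, (4,3) g=5 f=9, (4,5) g=1 f=7, (4,7) g=1 f=9, (5,6) g=1 f=9]; closed=[(3,2), (3,3), (3,4), (3,5), (3,6), (4,6)]

step 1: expand (3,6) (f=7, h=6) → closed; open now [(3,5) g=2 f=7, (3,7) g=2 f=9, (4,5) g=1 f=7, (4,7) g=1 f=9, (5,6) g=1 f=9]
step 2: expand (3,5) (f=7, h=5) → closed; open now [(2,5) g=3 f=9, (3,4) g=3 f=7, (3,7) g=2 f=9, (4,5) g=1 f=7, (4,7) g=1 f=9, (5,6) g=1 f=9]
step 3: expand (3,4) (f=7, h=4) → closed; open now [(2,4) g=4 f=9, (2,5) g=3 f=9, (3,3) g=4 f=7, (3,7) g=2 f=9, (4,5) g=1 f=7, (4,7) g=1 f=9, (5,6) g=1 f=9]
step 4: expand (3,3) (f=7, h=3) → closed; open now [(2,3) g=5 f=9, (2,4) g=4 f=9, (2,5) g=3 f=9, (3,2) g=5 f=7, (3,7) g=2 f=9, (4,3) g=5 f=9, (4,5) g=1 f=7, (4,7) g=1 f=9, (5,6) g=1 f=9]
step 5: expand (3,2) (f=7, h=2) → closed; open now [(2,2) g=6 f=9, (2,3) g=5 f=9, (2,4) g=4 f=9, (2,5) g=3 f=9, (3,1) g=6 f=7, (3,7) g=2 f=9, (4,2) g=6 f=9, (4,3) g=5 f=9, (4,5) g=1 f=7, (4,7) g=1 f=9, (5,6) g=1 f=9]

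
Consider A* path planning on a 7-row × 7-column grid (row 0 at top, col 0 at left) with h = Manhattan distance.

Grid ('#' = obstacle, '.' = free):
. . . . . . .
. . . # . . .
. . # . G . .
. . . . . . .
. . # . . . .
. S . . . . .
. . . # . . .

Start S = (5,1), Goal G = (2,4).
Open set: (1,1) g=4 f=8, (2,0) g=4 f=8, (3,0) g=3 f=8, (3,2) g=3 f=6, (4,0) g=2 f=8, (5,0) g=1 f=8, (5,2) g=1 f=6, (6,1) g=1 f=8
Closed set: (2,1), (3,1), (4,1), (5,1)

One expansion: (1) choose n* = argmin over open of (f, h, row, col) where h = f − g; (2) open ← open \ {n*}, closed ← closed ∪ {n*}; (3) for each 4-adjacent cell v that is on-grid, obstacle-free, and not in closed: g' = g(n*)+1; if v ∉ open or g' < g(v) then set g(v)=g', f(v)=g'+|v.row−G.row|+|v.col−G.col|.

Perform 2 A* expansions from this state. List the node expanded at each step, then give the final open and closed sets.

step 1: expand (3,2) (f=6, h=3) → closed; open now [(1,1) g=4 f=8, (2,0) g=4 f=8, (3,0) g=3 f=8, (3,3) g=4 f=6, (4,0) g=2 f=8, (5,0) g=1 f=8, (5,2) g=1 f=6, (6,1) g=1 f=8]
step 2: expand (3,3) (f=6, h=2) → closed; open now [(1,1) g=4 f=8, (2,0) g=4 f=8, (2,3) g=5 f=6, (3,0) g=3 f=8, (3,4) g=5 f=6, (4,0) g=2 f=8, (4,3) g=5 f=8, (5,0) g=1 f=8, (5,2) g=1 f=6, (6,1) g=1 f=8]

order=[(3,2) → (3,3)]; open=[(1,1) g=4 f=8, (2,0) g=4 f=8, (2,3) g=5 f=6, (3,0) g=3 f=8, (3,4) g=5 f=6, (4,0) g=2 f=8, (4,3) g=5 f=8, (5,0) g=1 f=8, (5,2) g=1 f=6, (6,1) g=1 f=8]; closed=[(2,1), (3,1), (3,2), (3,3), (4,1), (5,1)]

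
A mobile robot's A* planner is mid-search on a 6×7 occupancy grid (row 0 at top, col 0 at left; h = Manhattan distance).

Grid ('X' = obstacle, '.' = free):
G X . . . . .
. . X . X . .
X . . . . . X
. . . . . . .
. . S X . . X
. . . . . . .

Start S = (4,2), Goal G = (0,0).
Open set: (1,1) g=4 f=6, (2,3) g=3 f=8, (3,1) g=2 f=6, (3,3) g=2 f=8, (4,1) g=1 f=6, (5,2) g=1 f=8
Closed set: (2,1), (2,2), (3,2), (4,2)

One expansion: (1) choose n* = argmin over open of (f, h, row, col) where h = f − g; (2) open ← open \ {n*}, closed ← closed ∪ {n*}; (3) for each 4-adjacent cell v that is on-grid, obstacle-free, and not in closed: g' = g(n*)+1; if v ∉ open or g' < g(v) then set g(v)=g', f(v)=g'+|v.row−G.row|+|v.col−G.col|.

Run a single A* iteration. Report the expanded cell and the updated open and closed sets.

expanded=(1,1); open=[(1,0) g=5 f=6, (2,3) g=3 f=8, (3,1) g=2 f=6, (3,3) g=2 f=8, (4,1) g=1 f=6, (5,2) g=1 f=8]; closed=[(1,1), (2,1), (2,2), (3,2), (4,2)]

step 1: expand (1,1) (f=6, h=2) → closed; open now [(1,0) g=5 f=6, (2,3) g=3 f=8, (3,1) g=2 f=6, (3,3) g=2 f=8, (4,1) g=1 f=6, (5,2) g=1 f=8]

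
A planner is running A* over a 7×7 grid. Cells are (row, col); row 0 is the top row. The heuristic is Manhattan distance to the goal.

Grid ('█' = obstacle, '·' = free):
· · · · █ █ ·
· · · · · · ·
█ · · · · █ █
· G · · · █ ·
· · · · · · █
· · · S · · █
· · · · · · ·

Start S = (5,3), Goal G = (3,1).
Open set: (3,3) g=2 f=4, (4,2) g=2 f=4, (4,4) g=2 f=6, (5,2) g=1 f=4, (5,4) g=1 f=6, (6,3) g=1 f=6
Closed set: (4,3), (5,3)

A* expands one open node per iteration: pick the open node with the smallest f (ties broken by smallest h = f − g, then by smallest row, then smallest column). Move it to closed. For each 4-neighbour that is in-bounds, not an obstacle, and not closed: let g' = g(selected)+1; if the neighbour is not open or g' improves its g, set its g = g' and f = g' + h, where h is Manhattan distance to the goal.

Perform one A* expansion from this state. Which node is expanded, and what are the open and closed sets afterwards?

step 1: expand (3,3) (f=4, h=2) → closed; open now [(2,3) g=3 f=6, (3,2) g=3 f=4, (3,4) g=3 f=6, (4,2) g=2 f=4, (4,4) g=2 f=6, (5,2) g=1 f=4, (5,4) g=1 f=6, (6,3) g=1 f=6]

expanded=(3,3); open=[(2,3) g=3 f=6, (3,2) g=3 f=4, (3,4) g=3 f=6, (4,2) g=2 f=4, (4,4) g=2 f=6, (5,2) g=1 f=4, (5,4) g=1 f=6, (6,3) g=1 f=6]; closed=[(3,3), (4,3), (5,3)]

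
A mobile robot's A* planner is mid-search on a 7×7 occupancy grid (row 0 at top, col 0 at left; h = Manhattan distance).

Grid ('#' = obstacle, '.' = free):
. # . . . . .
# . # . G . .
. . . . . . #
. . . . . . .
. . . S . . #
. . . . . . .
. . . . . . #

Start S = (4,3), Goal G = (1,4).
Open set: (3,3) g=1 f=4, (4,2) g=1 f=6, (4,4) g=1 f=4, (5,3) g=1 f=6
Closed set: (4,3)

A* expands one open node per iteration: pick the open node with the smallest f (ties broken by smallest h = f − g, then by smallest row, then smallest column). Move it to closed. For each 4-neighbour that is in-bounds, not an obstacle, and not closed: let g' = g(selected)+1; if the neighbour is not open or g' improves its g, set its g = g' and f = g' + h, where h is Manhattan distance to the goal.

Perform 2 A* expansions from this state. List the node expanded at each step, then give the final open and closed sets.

step 1: expand (3,3) (f=4, h=3) → closed; open now [(2,3) g=2 f=4, (3,2) g=2 f=6, (3,4) g=2 f=4, (4,2) g=1 f=6, (4,4) g=1 f=4, (5,3) g=1 f=6]
step 2: expand (2,3) (f=4, h=2) → closed; open now [(1,3) g=3 f=4, (2,2) g=3 f=6, (2,4) g=3 f=4, (3,2) g=2 f=6, (3,4) g=2 f=4, (4,2) g=1 f=6, (4,4) g=1 f=4, (5,3) g=1 f=6]

order=[(3,3) → (2,3)]; open=[(1,3) g=3 f=4, (2,2) g=3 f=6, (2,4) g=3 f=4, (3,2) g=2 f=6, (3,4) g=2 f=4, (4,2) g=1 f=6, (4,4) g=1 f=4, (5,3) g=1 f=6]; closed=[(2,3), (3,3), (4,3)]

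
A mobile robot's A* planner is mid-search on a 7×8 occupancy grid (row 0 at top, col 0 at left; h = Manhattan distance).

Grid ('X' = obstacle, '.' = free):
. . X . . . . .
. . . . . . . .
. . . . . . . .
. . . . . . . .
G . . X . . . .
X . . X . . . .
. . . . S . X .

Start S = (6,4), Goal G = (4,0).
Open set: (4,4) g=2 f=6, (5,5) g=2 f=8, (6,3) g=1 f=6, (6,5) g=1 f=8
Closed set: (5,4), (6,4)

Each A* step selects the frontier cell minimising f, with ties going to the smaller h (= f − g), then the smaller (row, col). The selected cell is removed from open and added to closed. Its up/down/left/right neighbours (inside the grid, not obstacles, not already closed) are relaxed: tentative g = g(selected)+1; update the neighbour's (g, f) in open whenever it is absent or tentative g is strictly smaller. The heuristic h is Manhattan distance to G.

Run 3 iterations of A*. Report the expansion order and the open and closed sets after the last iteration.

step 1: expand (4,4) (f=6, h=4) → closed; open now [(3,4) g=3 f=8, (4,5) g=3 f=8, (5,5) g=2 f=8, (6,3) g=1 f=6, (6,5) g=1 f=8]
step 2: expand (6,3) (f=6, h=5) → closed; open now [(3,4) g=3 f=8, (4,5) g=3 f=8, (5,5) g=2 f=8, (6,2) g=2 f=6, (6,5) g=1 f=8]
step 3: expand (6,2) (f=6, h=4) → closed; open now [(3,4) g=3 f=8, (4,5) g=3 f=8, (5,2) g=3 f=6, (5,5) g=2 f=8, (6,1) g=3 f=6, (6,5) g=1 f=8]

order=[(4,4) → (6,3) → (6,2)]; open=[(3,4) g=3 f=8, (4,5) g=3 f=8, (5,2) g=3 f=6, (5,5) g=2 f=8, (6,1) g=3 f=6, (6,5) g=1 f=8]; closed=[(4,4), (5,4), (6,2), (6,3), (6,4)]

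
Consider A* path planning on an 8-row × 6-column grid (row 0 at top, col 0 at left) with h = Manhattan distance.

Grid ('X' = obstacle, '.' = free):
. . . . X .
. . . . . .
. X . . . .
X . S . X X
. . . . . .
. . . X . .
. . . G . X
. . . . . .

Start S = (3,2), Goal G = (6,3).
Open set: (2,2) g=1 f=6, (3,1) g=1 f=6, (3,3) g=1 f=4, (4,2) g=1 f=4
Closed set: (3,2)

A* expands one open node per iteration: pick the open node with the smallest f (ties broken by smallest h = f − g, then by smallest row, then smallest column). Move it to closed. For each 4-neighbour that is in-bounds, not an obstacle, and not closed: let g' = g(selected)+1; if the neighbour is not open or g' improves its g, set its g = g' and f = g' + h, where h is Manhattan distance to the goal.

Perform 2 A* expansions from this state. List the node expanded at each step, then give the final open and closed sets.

step 1: expand (3,3) (f=4, h=3) → closed; open now [(2,2) g=1 f=6, (2,3) g=2 f=6, (3,1) g=1 f=6, (4,2) g=1 f=4, (4,3) g=2 f=4]
step 2: expand (4,3) (f=4, h=2) → closed; open now [(2,2) g=1 f=6, (2,3) g=2 f=6, (3,1) g=1 f=6, (4,2) g=1 f=4, (4,4) g=3 f=6]

order=[(3,3) → (4,3)]; open=[(2,2) g=1 f=6, (2,3) g=2 f=6, (3,1) g=1 f=6, (4,2) g=1 f=4, (4,4) g=3 f=6]; closed=[(3,2), (3,3), (4,3)]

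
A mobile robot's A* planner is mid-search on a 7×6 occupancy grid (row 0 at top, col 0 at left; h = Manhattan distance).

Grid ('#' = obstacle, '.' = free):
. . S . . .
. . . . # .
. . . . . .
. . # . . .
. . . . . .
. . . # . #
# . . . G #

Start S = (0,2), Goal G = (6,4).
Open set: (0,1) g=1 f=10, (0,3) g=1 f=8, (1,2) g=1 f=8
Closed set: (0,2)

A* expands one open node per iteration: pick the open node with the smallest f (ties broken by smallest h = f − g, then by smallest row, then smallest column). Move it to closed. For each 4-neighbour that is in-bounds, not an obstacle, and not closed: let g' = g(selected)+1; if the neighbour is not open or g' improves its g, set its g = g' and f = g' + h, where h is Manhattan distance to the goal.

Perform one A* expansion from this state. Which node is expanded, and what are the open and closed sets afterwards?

step 1: expand (0,3) (f=8, h=7) → closed; open now [(0,1) g=1 f=10, (0,4) g=2 f=8, (1,2) g=1 f=8, (1,3) g=2 f=8]

expanded=(0,3); open=[(0,1) g=1 f=10, (0,4) g=2 f=8, (1,2) g=1 f=8, (1,3) g=2 f=8]; closed=[(0,2), (0,3)]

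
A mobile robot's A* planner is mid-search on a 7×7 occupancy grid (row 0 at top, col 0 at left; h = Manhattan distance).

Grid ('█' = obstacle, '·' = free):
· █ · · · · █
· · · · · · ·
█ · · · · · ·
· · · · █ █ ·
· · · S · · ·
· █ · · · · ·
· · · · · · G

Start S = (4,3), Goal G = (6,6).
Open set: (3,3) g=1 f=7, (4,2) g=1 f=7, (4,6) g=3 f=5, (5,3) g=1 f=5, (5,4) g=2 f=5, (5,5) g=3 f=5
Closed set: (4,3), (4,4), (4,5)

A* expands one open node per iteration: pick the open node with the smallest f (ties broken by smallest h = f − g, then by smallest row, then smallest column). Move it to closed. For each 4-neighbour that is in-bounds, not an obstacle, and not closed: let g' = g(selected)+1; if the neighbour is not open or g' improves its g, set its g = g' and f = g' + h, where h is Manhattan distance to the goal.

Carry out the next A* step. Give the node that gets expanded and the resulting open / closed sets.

step 1: expand (4,6) (f=5, h=2) → closed; open now [(3,3) g=1 f=7, (3,6) g=4 f=7, (4,2) g=1 f=7, (5,3) g=1 f=5, (5,4) g=2 f=5, (5,5) g=3 f=5, (5,6) g=4 f=5]

expanded=(4,6); open=[(3,3) g=1 f=7, (3,6) g=4 f=7, (4,2) g=1 f=7, (5,3) g=1 f=5, (5,4) g=2 f=5, (5,5) g=3 f=5, (5,6) g=4 f=5]; closed=[(4,3), (4,4), (4,5), (4,6)]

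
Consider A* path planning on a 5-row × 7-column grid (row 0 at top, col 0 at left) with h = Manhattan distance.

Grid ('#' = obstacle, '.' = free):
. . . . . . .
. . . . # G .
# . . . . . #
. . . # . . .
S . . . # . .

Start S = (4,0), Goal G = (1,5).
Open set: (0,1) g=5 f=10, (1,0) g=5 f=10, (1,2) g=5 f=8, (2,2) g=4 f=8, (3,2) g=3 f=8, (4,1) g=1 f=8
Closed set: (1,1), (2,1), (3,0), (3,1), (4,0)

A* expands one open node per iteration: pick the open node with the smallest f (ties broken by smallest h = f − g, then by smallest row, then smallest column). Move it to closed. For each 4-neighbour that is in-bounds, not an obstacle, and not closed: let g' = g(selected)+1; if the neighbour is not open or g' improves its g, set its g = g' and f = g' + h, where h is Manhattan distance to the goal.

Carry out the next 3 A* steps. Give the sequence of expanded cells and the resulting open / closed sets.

step 1: expand (1,2) (f=8, h=3) → closed; open now [(0,1) g=5 f=10, (0,2) g=6 f=10, (1,0) g=5 f=10, (1,3) g=6 f=8, (2,2) g=4 f=8, (3,2) g=3 f=8, (4,1) g=1 f=8]
step 2: expand (1,3) (f=8, h=2) → closed; open now [(0,1) g=5 f=10, (0,2) g=6 f=10, (0,3) g=7 f=10, (1,0) g=5 f=10, (2,2) g=4 f=8, (2,3) g=7 f=10, (3,2) g=3 f=8, (4,1) g=1 f=8]
step 3: expand (2,2) (f=8, h=4) → closed; open now [(0,1) g=5 f=10, (0,2) g=6 f=10, (0,3) g=7 f=10, (1,0) g=5 f=10, (2,3) g=5 f=8, (3,2) g=3 f=8, (4,1) g=1 f=8]

order=[(1,2) → (1,3) → (2,2)]; open=[(0,1) g=5 f=10, (0,2) g=6 f=10, (0,3) g=7 f=10, (1,0) g=5 f=10, (2,3) g=5 f=8, (3,2) g=3 f=8, (4,1) g=1 f=8]; closed=[(1,1), (1,2), (1,3), (2,1), (2,2), (3,0), (3,1), (4,0)]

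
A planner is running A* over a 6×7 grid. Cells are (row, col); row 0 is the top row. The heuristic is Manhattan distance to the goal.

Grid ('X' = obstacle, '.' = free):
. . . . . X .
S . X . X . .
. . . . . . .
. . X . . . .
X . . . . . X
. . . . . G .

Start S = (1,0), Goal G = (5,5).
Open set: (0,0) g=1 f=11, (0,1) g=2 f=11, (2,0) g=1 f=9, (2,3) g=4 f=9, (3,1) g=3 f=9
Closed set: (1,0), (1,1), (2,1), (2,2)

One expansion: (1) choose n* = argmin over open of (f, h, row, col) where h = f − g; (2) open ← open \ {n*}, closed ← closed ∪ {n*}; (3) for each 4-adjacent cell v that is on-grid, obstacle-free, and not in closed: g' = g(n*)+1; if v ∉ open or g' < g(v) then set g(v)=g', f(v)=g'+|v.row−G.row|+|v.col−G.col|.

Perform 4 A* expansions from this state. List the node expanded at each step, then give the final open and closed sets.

order=[(2,3) → (2,4) → (2,5) → (3,5)]; open=[(0,0) g=1 f=11, (0,1) g=2 f=11, (1,3) g=5 f=11, (1,5) g=7 f=11, (2,0) g=1 f=9, (2,6) g=7 f=11, (3,1) g=3 f=9, (3,3) g=5 f=9, (3,4) g=6 f=9, (3,6) g=8 f=11, (4,5) g=8 f=9]; closed=[(1,0), (1,1), (2,1), (2,2), (2,3), (2,4), (2,5), (3,5)]

step 1: expand (2,3) (f=9, h=5) → closed; open now [(0,0) g=1 f=11, (0,1) g=2 f=11, (1,3) g=5 f=11, (2,0) g=1 f=9, (2,4) g=5 f=9, (3,1) g=3 f=9, (3,3) g=5 f=9]
step 2: expand (2,4) (f=9, h=4) → closed; open now [(0,0) g=1 f=11, (0,1) g=2 f=11, (1,3) g=5 f=11, (2,0) g=1 f=9, (2,5) g=6 f=9, (3,1) g=3 f=9, (3,3) g=5 f=9, (3,4) g=6 f=9]
step 3: expand (2,5) (f=9, h=3) → closed; open now [(0,0) g=1 f=11, (0,1) g=2 f=11, (1,3) g=5 f=11, (1,5) g=7 f=11, (2,0) g=1 f=9, (2,6) g=7 f=11, (3,1) g=3 f=9, (3,3) g=5 f=9, (3,4) g=6 f=9, (3,5) g=7 f=9]
step 4: expand (3,5) (f=9, h=2) → closed; open now [(0,0) g=1 f=11, (0,1) g=2 f=11, (1,3) g=5 f=11, (1,5) g=7 f=11, (2,0) g=1 f=9, (2,6) g=7 f=11, (3,1) g=3 f=9, (3,3) g=5 f=9, (3,4) g=6 f=9, (3,6) g=8 f=11, (4,5) g=8 f=9]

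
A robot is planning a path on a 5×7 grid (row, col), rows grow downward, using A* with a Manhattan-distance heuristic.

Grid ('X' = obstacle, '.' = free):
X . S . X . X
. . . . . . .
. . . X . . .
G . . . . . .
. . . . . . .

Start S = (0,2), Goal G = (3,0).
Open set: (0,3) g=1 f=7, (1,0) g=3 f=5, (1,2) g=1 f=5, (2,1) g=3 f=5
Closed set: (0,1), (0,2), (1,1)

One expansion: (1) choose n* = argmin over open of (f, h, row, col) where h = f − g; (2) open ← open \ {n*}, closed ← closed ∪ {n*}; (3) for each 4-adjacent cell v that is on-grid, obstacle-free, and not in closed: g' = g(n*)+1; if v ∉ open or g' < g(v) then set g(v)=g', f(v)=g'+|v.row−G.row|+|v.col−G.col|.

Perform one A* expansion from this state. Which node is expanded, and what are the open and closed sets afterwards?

step 1: expand (1,0) (f=5, h=2) → closed; open now [(0,3) g=1 f=7, (1,2) g=1 f=5, (2,0) g=4 f=5, (2,1) g=3 f=5]

expanded=(1,0); open=[(0,3) g=1 f=7, (1,2) g=1 f=5, (2,0) g=4 f=5, (2,1) g=3 f=5]; closed=[(0,1), (0,2), (1,0), (1,1)]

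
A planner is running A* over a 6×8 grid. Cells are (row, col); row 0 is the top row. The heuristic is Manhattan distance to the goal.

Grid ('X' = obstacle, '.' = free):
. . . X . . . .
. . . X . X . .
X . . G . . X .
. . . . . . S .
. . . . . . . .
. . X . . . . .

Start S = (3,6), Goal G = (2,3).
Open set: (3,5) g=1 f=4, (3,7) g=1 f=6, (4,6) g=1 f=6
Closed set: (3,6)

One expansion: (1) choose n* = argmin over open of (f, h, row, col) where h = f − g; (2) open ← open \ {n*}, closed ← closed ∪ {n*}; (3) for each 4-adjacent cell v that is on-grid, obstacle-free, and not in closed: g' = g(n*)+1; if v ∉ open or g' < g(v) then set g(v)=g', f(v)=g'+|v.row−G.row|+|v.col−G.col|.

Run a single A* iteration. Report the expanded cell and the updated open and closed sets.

step 1: expand (3,5) (f=4, h=3) → closed; open now [(2,5) g=2 f=4, (3,4) g=2 f=4, (3,7) g=1 f=6, (4,5) g=2 f=6, (4,6) g=1 f=6]

expanded=(3,5); open=[(2,5) g=2 f=4, (3,4) g=2 f=4, (3,7) g=1 f=6, (4,5) g=2 f=6, (4,6) g=1 f=6]; closed=[(3,5), (3,6)]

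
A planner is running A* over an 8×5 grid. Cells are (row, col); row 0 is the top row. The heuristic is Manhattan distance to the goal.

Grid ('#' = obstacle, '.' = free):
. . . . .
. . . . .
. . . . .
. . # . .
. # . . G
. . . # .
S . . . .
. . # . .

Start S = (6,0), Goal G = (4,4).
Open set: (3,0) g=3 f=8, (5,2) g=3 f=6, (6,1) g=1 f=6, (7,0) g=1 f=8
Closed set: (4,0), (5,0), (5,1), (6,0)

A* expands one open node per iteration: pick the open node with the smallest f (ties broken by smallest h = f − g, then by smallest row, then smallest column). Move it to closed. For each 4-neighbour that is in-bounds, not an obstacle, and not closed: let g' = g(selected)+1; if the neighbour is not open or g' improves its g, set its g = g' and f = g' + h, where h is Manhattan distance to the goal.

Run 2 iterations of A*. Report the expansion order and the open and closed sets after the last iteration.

step 1: expand (5,2) (f=6, h=3) → closed; open now [(3,0) g=3 f=8, (4,2) g=4 f=6, (6,1) g=1 f=6, (6,2) g=4 f=8, (7,0) g=1 f=8]
step 2: expand (4,2) (f=6, h=2) → closed; open now [(3,0) g=3 f=8, (4,3) g=5 f=6, (6,1) g=1 f=6, (6,2) g=4 f=8, (7,0) g=1 f=8]

order=[(5,2) → (4,2)]; open=[(3,0) g=3 f=8, (4,3) g=5 f=6, (6,1) g=1 f=6, (6,2) g=4 f=8, (7,0) g=1 f=8]; closed=[(4,0), (4,2), (5,0), (5,1), (5,2), (6,0)]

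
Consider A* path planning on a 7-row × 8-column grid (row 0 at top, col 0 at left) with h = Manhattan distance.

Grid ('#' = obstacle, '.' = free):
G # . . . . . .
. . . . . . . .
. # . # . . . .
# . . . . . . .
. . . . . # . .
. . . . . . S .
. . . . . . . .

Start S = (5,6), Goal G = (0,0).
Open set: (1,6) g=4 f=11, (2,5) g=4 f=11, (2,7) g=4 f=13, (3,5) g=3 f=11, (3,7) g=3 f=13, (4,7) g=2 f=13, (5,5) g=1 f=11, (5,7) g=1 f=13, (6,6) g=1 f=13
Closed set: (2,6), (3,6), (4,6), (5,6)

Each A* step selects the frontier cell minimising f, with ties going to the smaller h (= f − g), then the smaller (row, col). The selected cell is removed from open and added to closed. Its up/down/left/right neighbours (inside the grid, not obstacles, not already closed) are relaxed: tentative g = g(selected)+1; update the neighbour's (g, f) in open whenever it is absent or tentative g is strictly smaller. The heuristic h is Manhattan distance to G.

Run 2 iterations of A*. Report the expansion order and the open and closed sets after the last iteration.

step 1: expand (1,6) (f=11, h=7) → closed; open now [(0,6) g=5 f=11, (1,5) g=5 f=11, (1,7) g=5 f=13, (2,5) g=4 f=11, (2,7) g=4 f=13, (3,5) g=3 f=11, (3,7) g=3 f=13, (4,7) g=2 f=13, (5,5) g=1 f=11, (5,7) g=1 f=13, (6,6) g=1 f=13]
step 2: expand (0,6) (f=11, h=6) → closed; open now [(0,5) g=6 f=11, (0,7) g=6 f=13, (1,5) g=5 f=11, (1,7) g=5 f=13, (2,5) g=4 f=11, (2,7) g=4 f=13, (3,5) g=3 f=11, (3,7) g=3 f=13, (4,7) g=2 f=13, (5,5) g=1 f=11, (5,7) g=1 f=13, (6,6) g=1 f=13]

order=[(1,6) → (0,6)]; open=[(0,5) g=6 f=11, (0,7) g=6 f=13, (1,5) g=5 f=11, (1,7) g=5 f=13, (2,5) g=4 f=11, (2,7) g=4 f=13, (3,5) g=3 f=11, (3,7) g=3 f=13, (4,7) g=2 f=13, (5,5) g=1 f=11, (5,7) g=1 f=13, (6,6) g=1 f=13]; closed=[(0,6), (1,6), (2,6), (3,6), (4,6), (5,6)]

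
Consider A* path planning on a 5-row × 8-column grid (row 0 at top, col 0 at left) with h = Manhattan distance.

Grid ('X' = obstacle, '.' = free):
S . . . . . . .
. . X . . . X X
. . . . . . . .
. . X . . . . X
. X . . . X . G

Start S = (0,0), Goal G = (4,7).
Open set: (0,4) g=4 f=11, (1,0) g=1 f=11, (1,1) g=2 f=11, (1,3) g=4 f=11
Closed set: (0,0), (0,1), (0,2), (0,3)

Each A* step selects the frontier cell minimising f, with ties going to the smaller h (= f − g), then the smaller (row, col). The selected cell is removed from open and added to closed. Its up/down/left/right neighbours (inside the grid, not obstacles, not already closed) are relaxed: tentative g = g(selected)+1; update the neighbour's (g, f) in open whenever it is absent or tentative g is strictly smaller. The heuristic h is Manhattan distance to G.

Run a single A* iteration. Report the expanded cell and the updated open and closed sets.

step 1: expand (0,4) (f=11, h=7) → closed; open now [(0,5) g=5 f=11, (1,0) g=1 f=11, (1,1) g=2 f=11, (1,3) g=4 f=11, (1,4) g=5 f=11]

expanded=(0,4); open=[(0,5) g=5 f=11, (1,0) g=1 f=11, (1,1) g=2 f=11, (1,3) g=4 f=11, (1,4) g=5 f=11]; closed=[(0,0), (0,1), (0,2), (0,3), (0,4)]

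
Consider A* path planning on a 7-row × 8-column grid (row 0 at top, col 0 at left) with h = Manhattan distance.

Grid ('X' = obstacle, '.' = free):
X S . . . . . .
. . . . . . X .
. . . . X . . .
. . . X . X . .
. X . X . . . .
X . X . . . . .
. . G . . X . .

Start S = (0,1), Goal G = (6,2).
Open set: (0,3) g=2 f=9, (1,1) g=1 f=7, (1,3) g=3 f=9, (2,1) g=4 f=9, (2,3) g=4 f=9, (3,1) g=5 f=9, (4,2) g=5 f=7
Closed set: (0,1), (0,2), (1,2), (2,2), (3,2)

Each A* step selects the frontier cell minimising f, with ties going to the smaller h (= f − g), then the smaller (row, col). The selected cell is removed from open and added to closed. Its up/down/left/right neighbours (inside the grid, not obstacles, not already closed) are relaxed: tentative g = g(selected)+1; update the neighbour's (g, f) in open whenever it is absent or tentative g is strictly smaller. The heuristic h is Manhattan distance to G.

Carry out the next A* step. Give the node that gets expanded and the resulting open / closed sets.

expanded=(4,2); open=[(0,3) g=2 f=9, (1,1) g=1 f=7, (1,3) g=3 f=9, (2,1) g=4 f=9, (2,3) g=4 f=9, (3,1) g=5 f=9]; closed=[(0,1), (0,2), (1,2), (2,2), (3,2), (4,2)]

step 1: expand (4,2) (f=7, h=2) → closed; open now [(0,3) g=2 f=9, (1,1) g=1 f=7, (1,3) g=3 f=9, (2,1) g=4 f=9, (2,3) g=4 f=9, (3,1) g=5 f=9]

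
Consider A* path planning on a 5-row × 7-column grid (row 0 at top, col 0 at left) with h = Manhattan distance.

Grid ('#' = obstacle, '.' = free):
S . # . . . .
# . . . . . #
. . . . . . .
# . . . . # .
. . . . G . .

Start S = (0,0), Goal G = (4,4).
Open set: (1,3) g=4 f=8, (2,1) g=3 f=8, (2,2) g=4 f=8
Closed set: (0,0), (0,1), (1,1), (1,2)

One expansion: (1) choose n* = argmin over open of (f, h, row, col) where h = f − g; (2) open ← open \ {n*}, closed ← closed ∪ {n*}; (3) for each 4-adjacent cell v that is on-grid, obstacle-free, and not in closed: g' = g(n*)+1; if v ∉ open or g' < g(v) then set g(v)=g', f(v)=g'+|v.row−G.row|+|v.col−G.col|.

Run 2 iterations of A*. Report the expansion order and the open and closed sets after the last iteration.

step 1: expand (1,3) (f=8, h=4) → closed; open now [(0,3) g=5 f=10, (1,4) g=5 f=8, (2,1) g=3 f=8, (2,2) g=4 f=8, (2,3) g=5 f=8]
step 2: expand (1,4) (f=8, h=3) → closed; open now [(0,3) g=5 f=10, (0,4) g=6 f=10, (1,5) g=6 f=10, (2,1) g=3 f=8, (2,2) g=4 f=8, (2,3) g=5 f=8, (2,4) g=6 f=8]

order=[(1,3) → (1,4)]; open=[(0,3) g=5 f=10, (0,4) g=6 f=10, (1,5) g=6 f=10, (2,1) g=3 f=8, (2,2) g=4 f=8, (2,3) g=5 f=8, (2,4) g=6 f=8]; closed=[(0,0), (0,1), (1,1), (1,2), (1,3), (1,4)]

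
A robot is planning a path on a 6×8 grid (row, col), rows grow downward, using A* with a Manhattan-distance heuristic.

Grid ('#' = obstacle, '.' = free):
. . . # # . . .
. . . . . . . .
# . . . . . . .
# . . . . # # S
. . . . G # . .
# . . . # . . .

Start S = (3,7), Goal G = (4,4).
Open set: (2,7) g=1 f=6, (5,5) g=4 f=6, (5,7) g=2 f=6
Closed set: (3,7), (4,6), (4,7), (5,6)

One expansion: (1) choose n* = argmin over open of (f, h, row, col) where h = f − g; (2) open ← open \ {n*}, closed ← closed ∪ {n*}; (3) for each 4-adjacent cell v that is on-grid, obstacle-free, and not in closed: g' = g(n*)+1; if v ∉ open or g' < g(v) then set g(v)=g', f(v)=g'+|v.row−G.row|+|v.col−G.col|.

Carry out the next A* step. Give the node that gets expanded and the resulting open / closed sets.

expanded=(5,5); open=[(2,7) g=1 f=6, (5,7) g=2 f=6]; closed=[(3,7), (4,6), (4,7), (5,5), (5,6)]

step 1: expand (5,5) (f=6, h=2) → closed; open now [(2,7) g=1 f=6, (5,7) g=2 f=6]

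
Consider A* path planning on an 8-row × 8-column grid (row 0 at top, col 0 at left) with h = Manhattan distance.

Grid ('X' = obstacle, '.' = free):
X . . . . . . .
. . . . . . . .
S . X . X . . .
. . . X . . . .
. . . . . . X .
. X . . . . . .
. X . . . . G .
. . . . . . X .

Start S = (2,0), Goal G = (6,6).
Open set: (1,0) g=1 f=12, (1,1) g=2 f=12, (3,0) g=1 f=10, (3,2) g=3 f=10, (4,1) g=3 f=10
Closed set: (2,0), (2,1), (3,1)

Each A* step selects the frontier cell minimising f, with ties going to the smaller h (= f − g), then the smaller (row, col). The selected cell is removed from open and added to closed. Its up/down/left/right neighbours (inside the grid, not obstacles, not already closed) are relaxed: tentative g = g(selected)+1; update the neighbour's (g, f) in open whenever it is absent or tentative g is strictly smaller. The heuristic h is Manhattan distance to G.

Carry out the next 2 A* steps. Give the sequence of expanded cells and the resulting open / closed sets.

step 1: expand (3,2) (f=10, h=7) → closed; open now [(1,0) g=1 f=12, (1,1) g=2 f=12, (3,0) g=1 f=10, (4,1) g=3 f=10, (4,2) g=4 f=10]
step 2: expand (4,2) (f=10, h=6) → closed; open now [(1,0) g=1 f=12, (1,1) g=2 f=12, (3,0) g=1 f=10, (4,1) g=3 f=10, (4,3) g=5 f=10, (5,2) g=5 f=10]

order=[(3,2) → (4,2)]; open=[(1,0) g=1 f=12, (1,1) g=2 f=12, (3,0) g=1 f=10, (4,1) g=3 f=10, (4,3) g=5 f=10, (5,2) g=5 f=10]; closed=[(2,0), (2,1), (3,1), (3,2), (4,2)]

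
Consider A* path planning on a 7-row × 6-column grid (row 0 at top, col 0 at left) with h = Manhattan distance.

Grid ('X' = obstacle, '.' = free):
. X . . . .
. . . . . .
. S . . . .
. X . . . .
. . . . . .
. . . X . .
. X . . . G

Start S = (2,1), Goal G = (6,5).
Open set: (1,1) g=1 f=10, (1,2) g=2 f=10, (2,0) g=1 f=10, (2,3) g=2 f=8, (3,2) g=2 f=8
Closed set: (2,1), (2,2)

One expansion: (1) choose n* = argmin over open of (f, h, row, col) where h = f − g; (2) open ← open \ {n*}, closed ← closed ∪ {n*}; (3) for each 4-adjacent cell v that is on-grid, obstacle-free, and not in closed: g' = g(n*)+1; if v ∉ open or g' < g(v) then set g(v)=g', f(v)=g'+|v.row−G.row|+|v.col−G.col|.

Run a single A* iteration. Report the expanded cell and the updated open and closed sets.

expanded=(2,3); open=[(1,1) g=1 f=10, (1,2) g=2 f=10, (1,3) g=3 f=10, (2,0) g=1 f=10, (2,4) g=3 f=8, (3,2) g=2 f=8, (3,3) g=3 f=8]; closed=[(2,1), (2,2), (2,3)]

step 1: expand (2,3) (f=8, h=6) → closed; open now [(1,1) g=1 f=10, (1,2) g=2 f=10, (1,3) g=3 f=10, (2,0) g=1 f=10, (2,4) g=3 f=8, (3,2) g=2 f=8, (3,3) g=3 f=8]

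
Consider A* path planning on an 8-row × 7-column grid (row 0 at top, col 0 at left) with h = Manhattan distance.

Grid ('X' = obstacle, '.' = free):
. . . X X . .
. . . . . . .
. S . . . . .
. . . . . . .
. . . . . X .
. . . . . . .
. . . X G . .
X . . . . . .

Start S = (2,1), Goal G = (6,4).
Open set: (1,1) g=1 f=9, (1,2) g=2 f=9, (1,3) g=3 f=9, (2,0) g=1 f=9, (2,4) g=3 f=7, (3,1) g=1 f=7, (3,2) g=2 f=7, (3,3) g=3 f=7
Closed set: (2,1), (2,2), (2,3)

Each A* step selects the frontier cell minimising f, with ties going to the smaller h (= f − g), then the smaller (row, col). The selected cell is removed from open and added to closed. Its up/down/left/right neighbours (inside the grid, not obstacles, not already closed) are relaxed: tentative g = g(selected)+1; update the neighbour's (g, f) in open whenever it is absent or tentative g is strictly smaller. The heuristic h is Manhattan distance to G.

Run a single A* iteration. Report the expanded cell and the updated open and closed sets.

expanded=(2,4); open=[(1,1) g=1 f=9, (1,2) g=2 f=9, (1,3) g=3 f=9, (1,4) g=4 f=9, (2,0) g=1 f=9, (2,5) g=4 f=9, (3,1) g=1 f=7, (3,2) g=2 f=7, (3,3) g=3 f=7, (3,4) g=4 f=7]; closed=[(2,1), (2,2), (2,3), (2,4)]

step 1: expand (2,4) (f=7, h=4) → closed; open now [(1,1) g=1 f=9, (1,2) g=2 f=9, (1,3) g=3 f=9, (1,4) g=4 f=9, (2,0) g=1 f=9, (2,5) g=4 f=9, (3,1) g=1 f=7, (3,2) g=2 f=7, (3,3) g=3 f=7, (3,4) g=4 f=7]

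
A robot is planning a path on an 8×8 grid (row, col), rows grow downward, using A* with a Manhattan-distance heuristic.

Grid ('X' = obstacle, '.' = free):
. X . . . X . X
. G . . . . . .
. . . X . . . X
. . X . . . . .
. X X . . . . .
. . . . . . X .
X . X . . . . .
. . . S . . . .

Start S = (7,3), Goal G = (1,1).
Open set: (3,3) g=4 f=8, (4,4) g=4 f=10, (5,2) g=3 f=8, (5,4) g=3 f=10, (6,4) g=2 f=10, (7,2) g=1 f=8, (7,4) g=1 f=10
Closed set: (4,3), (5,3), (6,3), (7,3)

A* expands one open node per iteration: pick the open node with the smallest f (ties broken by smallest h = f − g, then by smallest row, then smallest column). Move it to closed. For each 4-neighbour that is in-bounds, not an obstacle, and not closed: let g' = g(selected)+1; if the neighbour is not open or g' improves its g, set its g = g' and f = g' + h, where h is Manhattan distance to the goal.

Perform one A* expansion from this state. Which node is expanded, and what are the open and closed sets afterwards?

expanded=(3,3); open=[(3,4) g=5 f=10, (4,4) g=4 f=10, (5,2) g=3 f=8, (5,4) g=3 f=10, (6,4) g=2 f=10, (7,2) g=1 f=8, (7,4) g=1 f=10]; closed=[(3,3), (4,3), (5,3), (6,3), (7,3)]

step 1: expand (3,3) (f=8, h=4) → closed; open now [(3,4) g=5 f=10, (4,4) g=4 f=10, (5,2) g=3 f=8, (5,4) g=3 f=10, (6,4) g=2 f=10, (7,2) g=1 f=8, (7,4) g=1 f=10]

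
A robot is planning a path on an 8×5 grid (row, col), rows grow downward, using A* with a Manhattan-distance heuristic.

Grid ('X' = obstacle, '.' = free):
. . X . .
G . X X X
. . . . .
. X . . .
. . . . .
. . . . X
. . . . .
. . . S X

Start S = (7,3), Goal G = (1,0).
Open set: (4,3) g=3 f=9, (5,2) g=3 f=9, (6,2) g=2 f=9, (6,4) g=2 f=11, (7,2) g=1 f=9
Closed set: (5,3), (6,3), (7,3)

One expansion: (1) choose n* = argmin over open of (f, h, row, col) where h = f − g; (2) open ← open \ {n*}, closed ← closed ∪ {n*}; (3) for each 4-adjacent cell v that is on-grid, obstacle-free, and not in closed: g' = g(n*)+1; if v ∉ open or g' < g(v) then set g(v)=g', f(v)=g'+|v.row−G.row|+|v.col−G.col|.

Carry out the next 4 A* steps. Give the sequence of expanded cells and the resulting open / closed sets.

step 1: expand (4,3) (f=9, h=6) → closed; open now [(3,3) g=4 f=9, (4,2) g=4 f=9, (4,4) g=4 f=11, (5,2) g=3 f=9, (6,2) g=2 f=9, (6,4) g=2 f=11, (7,2) g=1 f=9]
step 2: expand (3,3) (f=9, h=5) → closed; open now [(2,3) g=5 f=9, (3,2) g=5 f=9, (3,4) g=5 f=11, (4,2) g=4 f=9, (4,4) g=4 f=11, (5,2) g=3 f=9, (6,2) g=2 f=9, (6,4) g=2 f=11, (7,2) g=1 f=9]
step 3: expand (2,3) (f=9, h=4) → closed; open now [(2,2) g=6 f=9, (2,4) g=6 f=11, (3,2) g=5 f=9, (3,4) g=5 f=11, (4,2) g=4 f=9, (4,4) g=4 f=11, (5,2) g=3 f=9, (6,2) g=2 f=9, (6,4) g=2 f=11, (7,2) g=1 f=9]
step 4: expand (2,2) (f=9, h=3) → closed; open now [(2,1) g=7 f=9, (2,4) g=6 f=11, (3,2) g=5 f=9, (3,4) g=5 f=11, (4,2) g=4 f=9, (4,4) g=4 f=11, (5,2) g=3 f=9, (6,2) g=2 f=9, (6,4) g=2 f=11, (7,2) g=1 f=9]

order=[(4,3) → (3,3) → (2,3) → (2,2)]; open=[(2,1) g=7 f=9, (2,4) g=6 f=11, (3,2) g=5 f=9, (3,4) g=5 f=11, (4,2) g=4 f=9, (4,4) g=4 f=11, (5,2) g=3 f=9, (6,2) g=2 f=9, (6,4) g=2 f=11, (7,2) g=1 f=9]; closed=[(2,2), (2,3), (3,3), (4,3), (5,3), (6,3), (7,3)]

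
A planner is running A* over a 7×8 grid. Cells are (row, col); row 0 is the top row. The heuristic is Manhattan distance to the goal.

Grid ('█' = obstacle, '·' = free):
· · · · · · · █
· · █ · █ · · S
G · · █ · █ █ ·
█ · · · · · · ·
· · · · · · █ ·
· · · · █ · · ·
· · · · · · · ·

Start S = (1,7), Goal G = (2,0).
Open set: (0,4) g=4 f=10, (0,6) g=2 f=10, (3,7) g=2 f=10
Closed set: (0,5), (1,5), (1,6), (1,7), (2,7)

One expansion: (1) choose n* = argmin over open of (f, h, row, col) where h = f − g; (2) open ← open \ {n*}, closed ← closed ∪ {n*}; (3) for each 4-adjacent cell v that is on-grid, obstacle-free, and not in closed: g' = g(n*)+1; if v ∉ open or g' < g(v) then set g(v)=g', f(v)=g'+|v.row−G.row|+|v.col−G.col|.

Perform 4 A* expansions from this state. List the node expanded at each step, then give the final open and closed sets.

step 1: expand (0,4) (f=10, h=6) → closed; open now [(0,3) g=5 f=10, (0,6) g=2 f=10, (3,7) g=2 f=10]
step 2: expand (0,3) (f=10, h=5) → closed; open now [(0,2) g=6 f=10, (0,6) g=2 f=10, (1,3) g=6 f=10, (3,7) g=2 f=10]
step 3: expand (0,2) (f=10, h=4) → closed; open now [(0,1) g=7 f=10, (0,6) g=2 f=10, (1,3) g=6 f=10, (3,7) g=2 f=10]
step 4: expand (0,1) (f=10, h=3) → closed; open now [(0,0) g=8 f=10, (0,6) g=2 f=10, (1,1) g=8 f=10, (1,3) g=6 f=10, (3,7) g=2 f=10]

order=[(0,4) → (0,3) → (0,2) → (0,1)]; open=[(0,0) g=8 f=10, (0,6) g=2 f=10, (1,1) g=8 f=10, (1,3) g=6 f=10, (3,7) g=2 f=10]; closed=[(0,1), (0,2), (0,3), (0,4), (0,5), (1,5), (1,6), (1,7), (2,7)]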